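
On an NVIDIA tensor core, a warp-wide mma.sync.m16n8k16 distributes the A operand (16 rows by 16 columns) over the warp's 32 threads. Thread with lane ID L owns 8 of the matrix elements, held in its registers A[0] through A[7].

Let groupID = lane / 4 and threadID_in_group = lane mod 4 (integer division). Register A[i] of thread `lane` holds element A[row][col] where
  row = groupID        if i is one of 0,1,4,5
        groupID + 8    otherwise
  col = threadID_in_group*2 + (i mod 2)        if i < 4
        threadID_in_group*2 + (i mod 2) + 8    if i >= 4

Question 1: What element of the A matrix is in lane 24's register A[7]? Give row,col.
14,9

lane 24: G=6 (24/4), T=0 (24%4)
i=7: r=6+8=14, c=0*2+1+8=9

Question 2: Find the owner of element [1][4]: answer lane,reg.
r=1⇒gr=1,Rb=0  c=4⇒Cb=0,th=2,odd=0
L=1*4+2=6  i=0*4+0*2+0=0

6,0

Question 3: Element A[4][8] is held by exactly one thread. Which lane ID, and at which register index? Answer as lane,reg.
r=4->g=4,rb=0  c=8->cb=1,t=0,b0=0
L=4*4+0=16  i=1*4+0*2+0=4

16,4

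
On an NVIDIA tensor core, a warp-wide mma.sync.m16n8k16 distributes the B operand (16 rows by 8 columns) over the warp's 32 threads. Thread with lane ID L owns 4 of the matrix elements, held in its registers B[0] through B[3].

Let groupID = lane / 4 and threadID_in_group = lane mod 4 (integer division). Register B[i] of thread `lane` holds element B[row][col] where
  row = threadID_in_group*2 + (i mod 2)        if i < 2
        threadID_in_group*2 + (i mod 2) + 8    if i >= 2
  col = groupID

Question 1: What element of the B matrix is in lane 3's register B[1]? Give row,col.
7,0

3: gr=0,th=3
[1] (3*2+1+0,0) = (7,0)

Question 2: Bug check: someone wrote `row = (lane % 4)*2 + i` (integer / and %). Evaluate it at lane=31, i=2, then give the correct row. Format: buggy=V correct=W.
buggy=8 correct=14

`(lane % 4)*2 + i`[31,2]=>8
L=31=>grp=31>>2=7, tig=31&3=3
[2]=>row 3·2+0+8=14  col grp=7
row: 8 vs 14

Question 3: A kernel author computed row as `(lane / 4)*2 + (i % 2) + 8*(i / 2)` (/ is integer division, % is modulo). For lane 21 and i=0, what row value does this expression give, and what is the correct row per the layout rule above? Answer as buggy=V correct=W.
`(lane / 4)*2 + (i % 2) + 8*(i / 2)`[21,0]→10
lane 21→21/4=5, 21 mod 4=1
i=0  r:2·1+0+0→2  c:5
row: 10 vs 2

buggy=10 correct=2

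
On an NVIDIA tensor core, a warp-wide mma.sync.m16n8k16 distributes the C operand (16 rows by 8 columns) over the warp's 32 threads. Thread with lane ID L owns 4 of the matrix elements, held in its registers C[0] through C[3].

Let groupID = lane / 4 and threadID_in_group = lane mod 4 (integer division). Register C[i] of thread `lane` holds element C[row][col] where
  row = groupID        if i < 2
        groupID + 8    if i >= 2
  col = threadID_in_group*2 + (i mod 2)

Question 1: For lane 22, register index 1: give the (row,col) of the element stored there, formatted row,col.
5,5

lane 22⇒22/4=5, 22 mod 4=2
i=1  r:5+0⇒5  c:2·2+1⇒5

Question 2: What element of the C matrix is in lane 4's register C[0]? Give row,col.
4: g=1,t=0
[0] (1+0,0*2+0) = (1,0)

1,0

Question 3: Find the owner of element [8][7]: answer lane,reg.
r:8=>grp=0,rB=1  c:7=>tig=3,lo=1
L=0*4+3=3  i=1*2+1=3

3,3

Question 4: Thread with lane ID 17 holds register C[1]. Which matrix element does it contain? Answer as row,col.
17: g=4,t=1
[1] (4+0,1*2+1) = (4,3)

4,3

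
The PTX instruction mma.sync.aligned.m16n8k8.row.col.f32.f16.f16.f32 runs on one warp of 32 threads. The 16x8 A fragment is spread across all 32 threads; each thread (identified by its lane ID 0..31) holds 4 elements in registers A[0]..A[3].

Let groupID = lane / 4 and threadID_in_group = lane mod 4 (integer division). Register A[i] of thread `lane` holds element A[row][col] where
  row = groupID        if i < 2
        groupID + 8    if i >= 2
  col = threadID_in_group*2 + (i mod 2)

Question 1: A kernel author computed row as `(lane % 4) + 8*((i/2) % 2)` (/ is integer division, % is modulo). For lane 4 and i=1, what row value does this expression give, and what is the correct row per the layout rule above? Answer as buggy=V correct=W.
buggy=0 correct=1

`(lane % 4) + 8*((i/2) % 2)`[4,1]→0
lane 4: G=1 (4/4), T=0 (4%4)
i=1: r=1+0=1, c=0*2+1=1
row: 0 vs 1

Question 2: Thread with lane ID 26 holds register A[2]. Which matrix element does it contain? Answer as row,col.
14,4

lane 26→26/4=6, 26 mod 4=2
i=2  r:6+8→14  c:2·2+0→4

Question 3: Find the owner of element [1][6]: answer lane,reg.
r:1=>grp=1,rB=0  c:6=>tig=3,lo=0
L=1*4+3=7  i=0*2+0=0

7,0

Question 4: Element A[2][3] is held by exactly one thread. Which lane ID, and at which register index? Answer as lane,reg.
r:2=>grp=2,rB=0  c:3=>tig=1,lo=1
L=2*4+1=9  i=0*2+1=1

9,1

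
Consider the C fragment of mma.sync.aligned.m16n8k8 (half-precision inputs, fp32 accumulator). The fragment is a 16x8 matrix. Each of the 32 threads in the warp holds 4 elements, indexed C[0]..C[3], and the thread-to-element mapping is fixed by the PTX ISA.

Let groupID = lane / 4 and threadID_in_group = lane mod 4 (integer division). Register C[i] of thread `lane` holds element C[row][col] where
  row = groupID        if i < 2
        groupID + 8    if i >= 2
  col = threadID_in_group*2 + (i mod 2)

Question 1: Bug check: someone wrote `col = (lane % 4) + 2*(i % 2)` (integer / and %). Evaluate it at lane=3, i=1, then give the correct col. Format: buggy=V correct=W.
`(lane % 4) + 2*(i % 2)`[3,1]->5
L=3->g=3>>2=0, t=3&3=3
[1]->row 0+0=0  col 3·2+1=7
col: 5 vs 7

buggy=5 correct=7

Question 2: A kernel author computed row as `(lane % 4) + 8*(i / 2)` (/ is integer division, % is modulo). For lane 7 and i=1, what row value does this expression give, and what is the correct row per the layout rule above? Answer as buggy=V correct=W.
buggy=3 correct=1

`(lane % 4) + 8*(i / 2)`[7,1]=>3
L=7=>grp=7>>2=1, tig=7&3=3
[1]=>row 1+0=1  col 3·2+1=7
row: 3 vs 1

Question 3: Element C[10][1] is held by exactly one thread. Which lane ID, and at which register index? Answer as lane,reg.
8,3

r=10->g=2,rb=1  c=1->t=0,b0=1
L=2*4+0=8  i=1*2+1=3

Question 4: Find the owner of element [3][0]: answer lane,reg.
12,0

r: 3->gid=3,r8=0  c: 0->tid=0,i&1=0
L=3*4+0=12  i=0*2+0=0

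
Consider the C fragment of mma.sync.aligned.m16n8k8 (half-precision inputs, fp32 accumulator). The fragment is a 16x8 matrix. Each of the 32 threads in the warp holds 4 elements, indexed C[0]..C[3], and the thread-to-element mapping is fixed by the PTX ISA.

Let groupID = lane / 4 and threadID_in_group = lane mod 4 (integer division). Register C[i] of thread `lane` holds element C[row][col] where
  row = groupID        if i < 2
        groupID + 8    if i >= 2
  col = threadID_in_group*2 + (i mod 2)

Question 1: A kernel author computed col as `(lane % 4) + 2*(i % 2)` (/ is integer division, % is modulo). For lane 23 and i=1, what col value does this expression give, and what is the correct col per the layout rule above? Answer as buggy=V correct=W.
`(lane % 4) + 2*(i % 2)`[23,1]=>5
23: grp=5,tig=3
[1] (5+0,3*2+1) = (5,7)
col: 5 vs 7

buggy=5 correct=7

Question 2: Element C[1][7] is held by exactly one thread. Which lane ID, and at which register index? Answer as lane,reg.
7,1

r=1→G=1,rhi=0  c=7→T=3,p=1
L=1*4+3=7  i=0*2+1=1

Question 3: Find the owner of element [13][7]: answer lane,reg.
23,3

r=13⇒gr=5,Rb=1  c=7⇒th=3,odd=1
L=5*4+3=23  i=1*2+1=3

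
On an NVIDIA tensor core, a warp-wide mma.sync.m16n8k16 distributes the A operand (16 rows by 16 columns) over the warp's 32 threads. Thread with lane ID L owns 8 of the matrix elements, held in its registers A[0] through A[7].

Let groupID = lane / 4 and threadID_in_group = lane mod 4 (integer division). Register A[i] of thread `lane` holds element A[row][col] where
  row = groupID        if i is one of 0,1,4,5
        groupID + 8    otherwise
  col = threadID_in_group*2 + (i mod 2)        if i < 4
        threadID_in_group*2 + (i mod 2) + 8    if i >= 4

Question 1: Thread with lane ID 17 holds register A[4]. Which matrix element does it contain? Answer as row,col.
4,10

17: g=4,t=1
[4] (4+0,1*2+0+8) = (4,10)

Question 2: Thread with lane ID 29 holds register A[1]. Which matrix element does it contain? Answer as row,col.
L=29=>grp=29>>2=7, tig=29&3=1
[1]=>row 7+0=7  col 1·2+1+0=3

7,3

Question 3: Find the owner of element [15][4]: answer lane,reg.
30,2

r=15→G=7,rhi=1  c=4→chi=0,T=2,p=0
L=7*4+2=30  i=0*4+1*2+0=2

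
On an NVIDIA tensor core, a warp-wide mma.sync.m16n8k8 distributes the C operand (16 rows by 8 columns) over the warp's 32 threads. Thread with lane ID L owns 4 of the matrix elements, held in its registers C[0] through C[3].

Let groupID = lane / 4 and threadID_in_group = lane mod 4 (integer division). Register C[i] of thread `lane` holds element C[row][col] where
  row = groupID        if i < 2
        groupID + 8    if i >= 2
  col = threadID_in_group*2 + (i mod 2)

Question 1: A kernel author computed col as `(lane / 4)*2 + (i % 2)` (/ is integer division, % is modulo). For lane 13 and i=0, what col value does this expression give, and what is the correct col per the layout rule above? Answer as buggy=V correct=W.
buggy=6 correct=2

`(lane / 4)*2 + (i % 2)`[13,0]=>6
lane 13=>13/4=3, 13 mod 4=1
i=0  r:3+0=>3  c:2·1+0=>2
col: 6 vs 2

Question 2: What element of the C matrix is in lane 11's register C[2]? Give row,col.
L=11⇒gr=11>>2=2, th=11&3=3
[2]⇒row 2+8=10  col 3·2+0=6

10,6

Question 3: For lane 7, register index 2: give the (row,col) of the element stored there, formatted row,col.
lane 7: g=1 (7/4), t=3 (7%4)
i=2: r=1+8=9, c=3*2+0=6

9,6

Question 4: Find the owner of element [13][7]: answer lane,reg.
23,3

r=13->g=5,rb=1  c=7->t=3,b0=1
L=5*4+3=23  i=1*2+1=3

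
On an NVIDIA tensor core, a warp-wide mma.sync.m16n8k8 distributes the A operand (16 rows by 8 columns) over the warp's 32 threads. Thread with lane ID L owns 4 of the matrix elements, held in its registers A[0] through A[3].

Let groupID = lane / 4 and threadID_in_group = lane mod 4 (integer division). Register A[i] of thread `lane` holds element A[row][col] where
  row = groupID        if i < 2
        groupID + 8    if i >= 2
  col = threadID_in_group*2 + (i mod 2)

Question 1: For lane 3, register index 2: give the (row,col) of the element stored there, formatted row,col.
lane 3: gr=0 (3/4), th=3 (3%4)
i=2: r=0+8=8, c=3*2+0=6

8,6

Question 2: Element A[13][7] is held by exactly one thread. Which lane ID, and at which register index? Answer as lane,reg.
23,3

r=13->g=5,rb=1  c=7->t=3,b0=1
L=5*4+3=23  i=1*2+1=3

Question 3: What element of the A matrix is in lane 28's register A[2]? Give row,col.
28: gr=7,th=0
[2] (7+8,0*2+0) = (15,0)

15,0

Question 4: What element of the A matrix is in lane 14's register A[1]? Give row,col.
3,5

lane 14=>14/4=3, 14 mod 4=2
i=1  r:3+0=>3  c:2·2+1=>5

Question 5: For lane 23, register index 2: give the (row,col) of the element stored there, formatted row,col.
23: g=5,t=3
[2] (5+8,3*2+0) = (13,6)

13,6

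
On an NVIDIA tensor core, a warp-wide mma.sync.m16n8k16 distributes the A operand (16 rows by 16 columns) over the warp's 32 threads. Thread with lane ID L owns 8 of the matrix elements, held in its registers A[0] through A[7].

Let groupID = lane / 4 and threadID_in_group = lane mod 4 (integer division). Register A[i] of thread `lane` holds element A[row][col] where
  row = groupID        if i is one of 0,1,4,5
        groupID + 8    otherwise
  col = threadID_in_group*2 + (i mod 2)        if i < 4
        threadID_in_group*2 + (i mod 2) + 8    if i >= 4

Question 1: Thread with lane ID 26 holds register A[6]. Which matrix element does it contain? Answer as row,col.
L=26->g=26>>2=6, t=26&3=2
[6]->row 6+8=14  col 2·2+0+8=12

14,12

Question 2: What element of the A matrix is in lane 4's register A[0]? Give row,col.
L=4⇒gr=4>>2=1, th=4&3=0
[0]⇒row 1+0=1  col 0·2+0+0=0

1,0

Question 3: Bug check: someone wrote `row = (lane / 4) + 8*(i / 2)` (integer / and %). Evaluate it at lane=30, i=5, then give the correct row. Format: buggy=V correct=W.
`(lane / 4) + 8*(i / 2)`[30,5]->23
lane 30->30/4=7, 30 mod 4=2
i=5  r:7+0->7  c:2·2+1+8->13
row: 23 vs 7

buggy=23 correct=7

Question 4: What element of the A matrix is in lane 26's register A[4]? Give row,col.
26: gr=6,th=2
[4] (6+0,2*2+0+8) = (6,12)

6,12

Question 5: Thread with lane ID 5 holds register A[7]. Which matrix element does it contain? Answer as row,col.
9,11

5: gid=1,tid=1
[7] (1+8,1*2+1+8) = (9,11)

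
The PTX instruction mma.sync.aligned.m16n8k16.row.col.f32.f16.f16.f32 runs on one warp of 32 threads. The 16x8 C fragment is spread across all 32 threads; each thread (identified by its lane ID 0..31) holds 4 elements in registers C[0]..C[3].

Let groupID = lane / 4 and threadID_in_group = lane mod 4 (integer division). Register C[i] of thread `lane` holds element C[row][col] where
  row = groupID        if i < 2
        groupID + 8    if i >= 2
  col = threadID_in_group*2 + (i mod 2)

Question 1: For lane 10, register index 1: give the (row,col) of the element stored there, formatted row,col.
2,5

10: gid=2,tid=2
[1] (2+0,2*2+1) = (2,5)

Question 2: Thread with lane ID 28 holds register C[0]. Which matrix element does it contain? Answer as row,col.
28: g=7,t=0
[0] (7+0,0*2+0) = (7,0)

7,0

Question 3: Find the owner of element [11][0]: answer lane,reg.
r: 11->gid=3,r8=1  c: 0->tid=0,i&1=0
L=3*4+0=12  i=1*2+0=2

12,2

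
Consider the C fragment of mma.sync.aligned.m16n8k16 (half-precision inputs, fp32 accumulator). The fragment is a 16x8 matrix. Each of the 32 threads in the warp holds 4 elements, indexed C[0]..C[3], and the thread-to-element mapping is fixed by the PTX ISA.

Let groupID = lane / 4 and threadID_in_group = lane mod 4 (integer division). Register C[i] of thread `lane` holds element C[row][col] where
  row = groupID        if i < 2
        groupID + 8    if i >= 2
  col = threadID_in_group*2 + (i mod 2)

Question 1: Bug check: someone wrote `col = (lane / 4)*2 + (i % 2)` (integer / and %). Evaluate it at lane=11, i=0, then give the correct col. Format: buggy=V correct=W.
`(lane / 4)*2 + (i % 2)`[11,0]->4
lane 11->11/4=2, 11 mod 4=3
i=0  r:2+0->2  c:2·3+0->6
col: 4 vs 6

buggy=4 correct=6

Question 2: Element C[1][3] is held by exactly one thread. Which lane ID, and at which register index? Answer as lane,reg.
5,1

r: 1->gid=1,r8=0  c: 3->tid=1,i&1=1
L=1*4+1=5  i=0*2+1=1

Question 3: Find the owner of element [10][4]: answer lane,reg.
r=10→G=2,rhi=1  c=4→T=2,p=0
L=2*4+2=10  i=1*2+0=2

10,2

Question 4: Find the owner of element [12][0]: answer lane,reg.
16,2

r=12→G=4,rhi=1  c=0→T=0,p=0
L=4*4+0=16  i=1*2+0=2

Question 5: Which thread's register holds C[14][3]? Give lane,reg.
r: 14->gid=6,r8=1  c: 3->tid=1,i&1=1
L=6*4+1=25  i=1*2+1=3

25,3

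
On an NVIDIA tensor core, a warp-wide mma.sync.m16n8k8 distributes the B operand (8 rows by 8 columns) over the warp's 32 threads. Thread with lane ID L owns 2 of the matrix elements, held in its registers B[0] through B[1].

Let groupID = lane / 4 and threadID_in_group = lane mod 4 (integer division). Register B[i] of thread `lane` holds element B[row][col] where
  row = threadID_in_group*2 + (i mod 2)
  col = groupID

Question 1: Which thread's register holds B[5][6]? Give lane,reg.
c=6->g=6  r=5->t=2,b0=1
L=6*4+2=26  i=1=1

26,1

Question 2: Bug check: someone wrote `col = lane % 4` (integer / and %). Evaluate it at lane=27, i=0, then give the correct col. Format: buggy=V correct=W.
buggy=3 correct=6

`lane % 4`[27,0]=>3
lane 27=>27/4=6, 27 mod 4=3
i=0  r:2·3+0=>6  c:6
col: 3 vs 6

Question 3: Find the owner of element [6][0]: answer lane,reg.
3,0

c:0=>grp=0  r:6=>tig=3,lo=0
L=0*4+3=3  i=0=0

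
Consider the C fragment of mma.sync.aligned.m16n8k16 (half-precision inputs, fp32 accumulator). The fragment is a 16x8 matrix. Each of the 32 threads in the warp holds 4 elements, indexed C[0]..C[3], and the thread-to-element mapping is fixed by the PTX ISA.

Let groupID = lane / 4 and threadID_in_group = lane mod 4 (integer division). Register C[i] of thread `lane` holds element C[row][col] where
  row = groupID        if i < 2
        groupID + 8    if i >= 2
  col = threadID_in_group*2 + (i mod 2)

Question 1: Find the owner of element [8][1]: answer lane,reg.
r: 8->gid=0,r8=1  c: 1->tid=0,i&1=1
L=0*4+0=0  i=1*2+1=3

0,3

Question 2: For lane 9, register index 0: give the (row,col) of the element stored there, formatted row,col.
9: grp=2,tig=1
[0] (2+0,1*2+0) = (2,2)

2,2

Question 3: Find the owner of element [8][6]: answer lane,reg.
3,2

r:8=>grp=0,rB=1  c:6=>tig=3,lo=0
L=0*4+3=3  i=1*2+0=2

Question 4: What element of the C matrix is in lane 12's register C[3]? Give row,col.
lane 12⇒12/4=3, 12 mod 4=0
i=3  r:3+8⇒11  c:2·0+1⇒1

11,1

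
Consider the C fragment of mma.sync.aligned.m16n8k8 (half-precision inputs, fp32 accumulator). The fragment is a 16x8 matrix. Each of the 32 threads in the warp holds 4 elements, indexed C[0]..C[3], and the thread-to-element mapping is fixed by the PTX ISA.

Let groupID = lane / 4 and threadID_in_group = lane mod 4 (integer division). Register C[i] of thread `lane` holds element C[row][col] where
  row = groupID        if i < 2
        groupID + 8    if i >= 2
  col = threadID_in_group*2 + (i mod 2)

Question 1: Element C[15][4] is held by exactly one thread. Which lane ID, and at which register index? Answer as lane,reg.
30,2

r=15->g=7,rb=1  c=4->t=2,b0=0
L=7*4+2=30  i=1*2+0=2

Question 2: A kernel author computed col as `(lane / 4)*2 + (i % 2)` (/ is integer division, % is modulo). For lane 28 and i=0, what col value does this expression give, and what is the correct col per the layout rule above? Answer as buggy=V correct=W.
`(lane / 4)*2 + (i % 2)`[28,0]=>14
28: grp=7,tig=0
[0] (7+0,0*2+0) = (7,0)
col: 14 vs 0

buggy=14 correct=0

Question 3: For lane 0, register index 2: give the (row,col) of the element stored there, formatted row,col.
lane 0⇒0/4=0, 0 mod 4=0
i=2  r:0+8⇒8  c:2·0+0⇒0

8,0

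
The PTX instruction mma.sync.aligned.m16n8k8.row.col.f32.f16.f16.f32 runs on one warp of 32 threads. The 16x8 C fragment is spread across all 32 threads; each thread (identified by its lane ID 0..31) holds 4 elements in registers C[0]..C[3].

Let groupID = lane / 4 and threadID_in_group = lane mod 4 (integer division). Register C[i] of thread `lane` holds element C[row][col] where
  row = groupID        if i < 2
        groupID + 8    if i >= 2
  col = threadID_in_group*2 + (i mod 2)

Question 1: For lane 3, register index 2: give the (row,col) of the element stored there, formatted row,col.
8,6

lane 3: gid=0 (3/4), tid=3 (3%4)
i=2: r=0+8=8, c=3*2+0=6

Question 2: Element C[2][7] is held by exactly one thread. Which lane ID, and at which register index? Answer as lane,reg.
11,1

r: 2->gid=2,r8=0  c: 7->tid=3,i&1=1
L=2*4+3=11  i=0*2+1=1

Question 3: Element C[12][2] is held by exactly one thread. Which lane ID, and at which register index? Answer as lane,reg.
r=12->g=4,rb=1  c=2->t=1,b0=0
L=4*4+1=17  i=1*2+0=2

17,2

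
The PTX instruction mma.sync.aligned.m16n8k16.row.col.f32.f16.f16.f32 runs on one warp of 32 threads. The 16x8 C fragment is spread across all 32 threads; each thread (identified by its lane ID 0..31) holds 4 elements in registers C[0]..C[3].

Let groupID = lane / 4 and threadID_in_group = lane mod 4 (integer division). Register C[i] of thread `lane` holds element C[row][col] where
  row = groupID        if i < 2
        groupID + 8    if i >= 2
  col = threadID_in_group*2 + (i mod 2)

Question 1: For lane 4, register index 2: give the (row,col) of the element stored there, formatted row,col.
lane 4: G=1 (4/4), T=0 (4%4)
i=2: r=1+8=9, c=0*2+0=0

9,0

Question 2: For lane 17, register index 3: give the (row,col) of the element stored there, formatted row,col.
12,3

17: g=4,t=1
[3] (4+8,1*2+1) = (12,3)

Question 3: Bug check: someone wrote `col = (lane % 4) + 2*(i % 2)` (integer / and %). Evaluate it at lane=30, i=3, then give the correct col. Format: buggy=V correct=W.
`(lane % 4) + 2*(i % 2)`[30,3]->4
lane 30->30/4=7, 30 mod 4=2
i=3  r:7+8->15  c:2·2+1->5
col: 4 vs 5

buggy=4 correct=5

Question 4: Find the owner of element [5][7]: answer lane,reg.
23,1

r:5=>grp=5,rB=0  c:7=>tig=3,lo=1
L=5*4+3=23  i=0*2+1=1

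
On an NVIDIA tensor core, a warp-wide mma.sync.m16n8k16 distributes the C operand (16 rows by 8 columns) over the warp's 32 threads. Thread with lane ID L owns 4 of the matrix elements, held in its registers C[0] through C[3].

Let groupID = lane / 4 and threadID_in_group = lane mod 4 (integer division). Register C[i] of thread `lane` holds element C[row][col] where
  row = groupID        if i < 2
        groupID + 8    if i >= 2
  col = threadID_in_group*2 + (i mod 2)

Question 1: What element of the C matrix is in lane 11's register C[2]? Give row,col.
lane 11: gr=2 (11/4), th=3 (11%4)
i=2: r=2+8=10, c=3*2+0=6

10,6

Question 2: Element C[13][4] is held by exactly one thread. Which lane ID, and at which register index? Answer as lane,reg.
22,2

r=13->g=5,rb=1  c=4->t=2,b0=0
L=5*4+2=22  i=1*2+0=2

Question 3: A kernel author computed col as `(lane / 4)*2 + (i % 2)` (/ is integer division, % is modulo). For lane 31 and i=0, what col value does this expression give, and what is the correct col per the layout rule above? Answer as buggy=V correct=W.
`(lane / 4)*2 + (i % 2)`[31,0]→14
L=31→G=31>>2=7, T=31&3=3
[0]→row 7+0=7  col 3·2+0=6
col: 14 vs 6

buggy=14 correct=6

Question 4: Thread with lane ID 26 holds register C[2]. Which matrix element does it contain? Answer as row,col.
14,4

lane 26->26/4=6, 26 mod 4=2
i=2  r:6+8->14  c:2·2+0->4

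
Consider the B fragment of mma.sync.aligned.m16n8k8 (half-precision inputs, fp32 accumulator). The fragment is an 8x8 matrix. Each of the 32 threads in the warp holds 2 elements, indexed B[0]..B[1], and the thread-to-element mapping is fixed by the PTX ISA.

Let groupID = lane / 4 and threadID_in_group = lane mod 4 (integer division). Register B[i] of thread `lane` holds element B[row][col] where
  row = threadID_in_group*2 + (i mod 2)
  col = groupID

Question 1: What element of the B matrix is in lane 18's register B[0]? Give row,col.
18: g=4,t=2
[0] (2*2+0,4) = (4,4)

4,4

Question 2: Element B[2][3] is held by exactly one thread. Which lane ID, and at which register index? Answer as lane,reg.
c:3=>grp=3  r:2=>tig=1,lo=0
L=3*4+1=13  i=0=0

13,0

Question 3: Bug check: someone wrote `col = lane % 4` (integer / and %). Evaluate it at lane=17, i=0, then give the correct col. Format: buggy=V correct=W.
buggy=1 correct=4

`lane % 4`[17,0]->1
lane 17->17/4=4, 17 mod 4=1
i=0  r:2·1+0->2  c:4
col: 1 vs 4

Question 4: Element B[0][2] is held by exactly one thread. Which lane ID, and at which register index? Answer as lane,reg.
8,0

c=2->g=2  r=0->t=0,b0=0
L=2*4+0=8  i=0=0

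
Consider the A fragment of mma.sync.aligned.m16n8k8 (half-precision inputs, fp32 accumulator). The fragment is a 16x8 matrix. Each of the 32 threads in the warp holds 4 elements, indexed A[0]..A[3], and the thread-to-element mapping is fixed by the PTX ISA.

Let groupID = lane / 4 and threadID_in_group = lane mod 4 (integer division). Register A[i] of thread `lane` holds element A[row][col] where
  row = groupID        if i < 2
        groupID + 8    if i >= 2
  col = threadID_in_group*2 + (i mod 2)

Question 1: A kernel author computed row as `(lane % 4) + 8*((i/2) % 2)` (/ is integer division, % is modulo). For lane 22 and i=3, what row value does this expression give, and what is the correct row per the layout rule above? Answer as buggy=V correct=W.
`(lane % 4) + 8*((i/2) % 2)`[22,3]->10
lane 22->22/4=5, 22 mod 4=2
i=3  r:5+8->13  c:2·2+1->5
row: 10 vs 13

buggy=10 correct=13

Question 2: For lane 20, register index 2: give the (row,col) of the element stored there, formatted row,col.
13,0

L=20=>grp=20>>2=5, tig=20&3=0
[2]=>row 5+8=13  col 0·2+0=0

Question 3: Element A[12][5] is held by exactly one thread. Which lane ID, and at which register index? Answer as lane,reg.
r: 12->gid=4,r8=1  c: 5->tid=2,i&1=1
L=4*4+2=18  i=1*2+1=3

18,3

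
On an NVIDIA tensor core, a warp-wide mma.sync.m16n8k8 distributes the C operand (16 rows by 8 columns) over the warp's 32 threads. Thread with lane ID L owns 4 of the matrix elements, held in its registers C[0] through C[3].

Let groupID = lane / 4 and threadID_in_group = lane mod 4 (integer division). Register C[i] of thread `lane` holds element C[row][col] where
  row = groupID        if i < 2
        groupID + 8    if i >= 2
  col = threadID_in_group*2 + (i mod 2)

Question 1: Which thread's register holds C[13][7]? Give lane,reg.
23,3

r=13⇒gr=5,Rb=1  c=7⇒th=3,odd=1
L=5*4+3=23  i=1*2+1=3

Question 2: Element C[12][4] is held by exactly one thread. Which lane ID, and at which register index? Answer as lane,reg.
18,2

r=12→G=4,rhi=1  c=4→T=2,p=0
L=4*4+2=18  i=1*2+0=2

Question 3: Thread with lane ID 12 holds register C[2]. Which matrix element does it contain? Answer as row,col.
11,0

L=12→G=12>>2=3, T=12&3=0
[2]→row 3+8=11  col 0·2+0=0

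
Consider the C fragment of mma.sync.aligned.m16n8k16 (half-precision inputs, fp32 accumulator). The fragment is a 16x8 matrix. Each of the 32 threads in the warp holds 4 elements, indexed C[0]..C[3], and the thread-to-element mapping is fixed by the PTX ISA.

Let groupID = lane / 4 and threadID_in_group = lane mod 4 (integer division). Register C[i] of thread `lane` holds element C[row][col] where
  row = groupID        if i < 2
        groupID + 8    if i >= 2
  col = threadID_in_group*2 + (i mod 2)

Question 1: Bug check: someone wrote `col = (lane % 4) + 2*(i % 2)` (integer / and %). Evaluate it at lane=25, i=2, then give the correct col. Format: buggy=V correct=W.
buggy=1 correct=2

`(lane % 4) + 2*(i % 2)`[25,2]→1
lane 25→25/4=6, 25 mod 4=1
i=2  r:6+8→14  c:2·1+0→2
col: 1 vs 2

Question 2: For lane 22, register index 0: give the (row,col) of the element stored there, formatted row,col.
5,4

lane 22: gid=5 (22/4), tid=2 (22%4)
i=0: r=5+0=5, c=2*2+0=4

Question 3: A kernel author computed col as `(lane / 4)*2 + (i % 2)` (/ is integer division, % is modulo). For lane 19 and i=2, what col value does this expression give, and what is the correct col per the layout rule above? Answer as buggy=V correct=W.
buggy=8 correct=6

`(lane / 4)*2 + (i % 2)`[19,2]->8
lane 19->19/4=4, 19 mod 4=3
i=2  r:4+8->12  c:2·3+0->6
col: 8 vs 6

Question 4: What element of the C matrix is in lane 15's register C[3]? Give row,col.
L=15->gid=15>>2=3, tid=15&3=3
[3]->row 3+8=11  col 3·2+1=7

11,7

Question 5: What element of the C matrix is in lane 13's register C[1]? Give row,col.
3,3

lane 13: g=3 (13/4), t=1 (13%4)
i=1: r=3+0=3, c=1*2+1=3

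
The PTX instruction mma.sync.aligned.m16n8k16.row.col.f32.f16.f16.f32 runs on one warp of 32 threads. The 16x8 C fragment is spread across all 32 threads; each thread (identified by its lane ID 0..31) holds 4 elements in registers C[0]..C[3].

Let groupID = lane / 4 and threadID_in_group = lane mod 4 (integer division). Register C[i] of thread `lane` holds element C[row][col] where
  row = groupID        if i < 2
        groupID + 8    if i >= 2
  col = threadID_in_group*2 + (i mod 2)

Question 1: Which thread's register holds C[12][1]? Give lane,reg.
r:12=>grp=4,rB=1  c:1=>tig=0,lo=1
L=4*4+0=16  i=1*2+1=3

16,3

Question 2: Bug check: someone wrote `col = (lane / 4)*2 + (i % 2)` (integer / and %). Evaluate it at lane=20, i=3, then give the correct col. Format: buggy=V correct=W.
buggy=11 correct=1

`(lane / 4)*2 + (i % 2)`[20,3]->11
lane 20: gid=5 (20/4), tid=0 (20%4)
i=3: r=5+8=13, c=0*2+1=1
col: 11 vs 1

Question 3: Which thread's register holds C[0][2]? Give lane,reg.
r=0→G=0,rhi=0  c=2→T=1,p=0
L=0*4+1=1  i=0*2+0=0

1,0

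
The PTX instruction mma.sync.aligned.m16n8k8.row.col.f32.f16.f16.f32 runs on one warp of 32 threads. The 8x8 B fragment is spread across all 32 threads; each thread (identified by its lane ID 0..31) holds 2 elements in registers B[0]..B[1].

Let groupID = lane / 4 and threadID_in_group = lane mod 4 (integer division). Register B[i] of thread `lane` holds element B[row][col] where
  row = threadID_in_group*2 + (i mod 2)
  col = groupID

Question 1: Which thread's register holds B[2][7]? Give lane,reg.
29,0

c:7=>grp=7  r:2=>tig=1,lo=0
L=7*4+1=29  i=0=0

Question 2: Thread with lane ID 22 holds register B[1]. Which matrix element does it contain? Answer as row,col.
5,5

L=22=>grp=22>>2=5, tig=22&3=2
[1]=>row 2·2+1=5  col grp=5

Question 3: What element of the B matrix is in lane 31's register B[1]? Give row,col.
7,7

lane 31: grp=7 (31/4), tig=3 (31%4)
i=1: r=3*2+1=7, c=grp=7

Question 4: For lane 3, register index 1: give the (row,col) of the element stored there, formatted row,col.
3: g=0,t=3
[1] (3*2+1,0) = (7,0)

7,0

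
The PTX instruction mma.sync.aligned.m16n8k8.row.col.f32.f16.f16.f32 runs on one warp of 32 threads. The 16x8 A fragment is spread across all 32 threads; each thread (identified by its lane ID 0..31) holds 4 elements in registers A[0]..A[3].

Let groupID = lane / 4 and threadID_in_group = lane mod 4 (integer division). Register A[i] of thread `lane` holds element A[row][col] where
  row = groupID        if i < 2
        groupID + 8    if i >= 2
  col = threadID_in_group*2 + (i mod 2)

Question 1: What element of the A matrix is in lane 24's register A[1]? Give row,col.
6,1

24: g=6,t=0
[1] (6+0,0*2+1) = (6,1)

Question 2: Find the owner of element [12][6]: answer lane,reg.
19,2

r=12⇒gr=4,Rb=1  c=6⇒th=3,odd=0
L=4*4+3=19  i=1*2+0=2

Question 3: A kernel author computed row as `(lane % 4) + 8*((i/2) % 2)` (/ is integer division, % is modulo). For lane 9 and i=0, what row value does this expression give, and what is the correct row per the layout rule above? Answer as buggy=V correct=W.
`(lane % 4) + 8*((i/2) % 2)`[9,0]->1
lane 9->9/4=2, 9 mod 4=1
i=0  r:2+0->2  c:2·1+0->2
row: 1 vs 2

buggy=1 correct=2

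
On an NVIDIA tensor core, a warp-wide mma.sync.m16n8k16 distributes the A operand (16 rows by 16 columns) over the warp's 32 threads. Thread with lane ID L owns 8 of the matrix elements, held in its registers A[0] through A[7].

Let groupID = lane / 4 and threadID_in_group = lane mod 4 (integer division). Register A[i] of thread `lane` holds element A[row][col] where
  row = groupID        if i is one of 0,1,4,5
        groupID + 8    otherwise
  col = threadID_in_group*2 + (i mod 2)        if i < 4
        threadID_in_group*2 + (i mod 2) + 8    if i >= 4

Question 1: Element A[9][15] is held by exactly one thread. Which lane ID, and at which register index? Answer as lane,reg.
r:9=>grp=1,rB=1  c:15=>cB=1,tig=3,lo=1
L=1*4+3=7  i=1*4+1*2+1=7

7,7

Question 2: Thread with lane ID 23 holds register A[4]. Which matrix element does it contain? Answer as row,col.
23: G=5,T=3
[4] (5+0,3*2+0+8) = (5,14)

5,14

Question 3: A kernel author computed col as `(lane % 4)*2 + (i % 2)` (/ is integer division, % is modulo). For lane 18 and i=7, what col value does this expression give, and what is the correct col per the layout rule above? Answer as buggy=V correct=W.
buggy=5 correct=13

`(lane % 4)*2 + (i % 2)`[18,7]->5
lane 18: g=4 (18/4), t=2 (18%4)
i=7: r=4+8=12, c=2*2+1+8=13
col: 5 vs 13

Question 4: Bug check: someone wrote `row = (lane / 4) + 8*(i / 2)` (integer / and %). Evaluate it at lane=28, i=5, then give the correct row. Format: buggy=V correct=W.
`(lane / 4) + 8*(i / 2)`[28,5]→23
lane 28→28/4=7, 28 mod 4=0
i=5  r:7+0→7  c:2·0+1+8→9
row: 23 vs 7

buggy=23 correct=7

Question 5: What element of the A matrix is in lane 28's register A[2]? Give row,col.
lane 28: grp=7 (28/4), tig=0 (28%4)
i=2: r=7+8=15, c=0*2+0+0=0

15,0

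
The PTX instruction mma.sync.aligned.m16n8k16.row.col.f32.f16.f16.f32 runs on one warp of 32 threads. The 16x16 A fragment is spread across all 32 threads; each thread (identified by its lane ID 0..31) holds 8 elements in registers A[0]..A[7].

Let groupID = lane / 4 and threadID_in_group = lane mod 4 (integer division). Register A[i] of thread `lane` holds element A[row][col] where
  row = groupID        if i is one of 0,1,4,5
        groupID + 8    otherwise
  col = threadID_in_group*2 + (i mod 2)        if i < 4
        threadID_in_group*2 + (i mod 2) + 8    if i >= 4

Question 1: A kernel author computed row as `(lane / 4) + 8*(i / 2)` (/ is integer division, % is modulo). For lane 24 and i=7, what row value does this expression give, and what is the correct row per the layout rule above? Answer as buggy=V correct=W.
`(lane / 4) + 8*(i / 2)`[24,7]->30
lane 24: gid=6 (24/4), tid=0 (24%4)
i=7: r=6+8=14, c=0*2+1+8=9
row: 30 vs 14

buggy=30 correct=14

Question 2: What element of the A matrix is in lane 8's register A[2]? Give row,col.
10,0

lane 8: G=2 (8/4), T=0 (8%4)
i=2: r=2+8=10, c=0*2+0+0=0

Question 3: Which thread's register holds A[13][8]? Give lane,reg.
r:13=>grp=5,rB=1  c:8=>cB=1,tig=0,lo=0
L=5*4+0=20  i=1*4+1*2+0=6

20,6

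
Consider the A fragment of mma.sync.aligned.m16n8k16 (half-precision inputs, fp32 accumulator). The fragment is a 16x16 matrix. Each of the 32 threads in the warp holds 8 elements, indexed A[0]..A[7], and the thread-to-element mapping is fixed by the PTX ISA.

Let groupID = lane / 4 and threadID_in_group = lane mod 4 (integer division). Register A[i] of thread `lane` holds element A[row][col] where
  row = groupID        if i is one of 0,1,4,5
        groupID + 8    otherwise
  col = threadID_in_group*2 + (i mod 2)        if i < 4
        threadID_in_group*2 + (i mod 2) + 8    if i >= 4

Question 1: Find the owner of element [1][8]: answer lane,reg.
4,4

r=1⇒gr=1,Rb=0  c=8⇒Cb=1,th=0,odd=0
L=1*4+0=4  i=1*4+0*2+0=4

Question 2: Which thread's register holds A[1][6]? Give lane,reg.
7,0

r=1→G=1,rhi=0  c=6→chi=0,T=3,p=0
L=1*4+3=7  i=0*4+0*2+0=0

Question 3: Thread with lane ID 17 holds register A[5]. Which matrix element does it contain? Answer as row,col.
17: g=4,t=1
[5] (4+0,1*2+1+8) = (4,11)

4,11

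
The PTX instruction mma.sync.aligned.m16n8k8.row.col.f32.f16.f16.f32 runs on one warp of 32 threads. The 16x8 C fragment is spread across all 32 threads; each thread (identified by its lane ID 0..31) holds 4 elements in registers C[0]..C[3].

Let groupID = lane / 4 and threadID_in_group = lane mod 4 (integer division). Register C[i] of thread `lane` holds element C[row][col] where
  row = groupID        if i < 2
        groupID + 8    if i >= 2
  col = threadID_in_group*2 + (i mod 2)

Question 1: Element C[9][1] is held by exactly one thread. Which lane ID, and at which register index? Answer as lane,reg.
4,3

r: 9->gid=1,r8=1  c: 1->tid=0,i&1=1
L=1*4+0=4  i=1*2+1=3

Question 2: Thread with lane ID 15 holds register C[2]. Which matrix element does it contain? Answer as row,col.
15: gr=3,th=3
[2] (3+8,3*2+0) = (11,6)

11,6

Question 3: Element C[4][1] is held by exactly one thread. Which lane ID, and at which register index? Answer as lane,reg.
r=4⇒gr=4,Rb=0  c=1⇒th=0,odd=1
L=4*4+0=16  i=0*2+1=1

16,1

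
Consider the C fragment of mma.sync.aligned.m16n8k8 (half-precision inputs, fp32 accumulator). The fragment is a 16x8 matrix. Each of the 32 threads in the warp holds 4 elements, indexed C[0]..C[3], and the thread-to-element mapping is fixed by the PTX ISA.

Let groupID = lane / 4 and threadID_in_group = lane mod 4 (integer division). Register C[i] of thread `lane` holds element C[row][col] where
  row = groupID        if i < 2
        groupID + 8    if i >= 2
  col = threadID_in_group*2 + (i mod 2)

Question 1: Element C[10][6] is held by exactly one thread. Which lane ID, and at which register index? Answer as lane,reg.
r=10⇒gr=2,Rb=1  c=6⇒th=3,odd=0
L=2*4+3=11  i=1*2+0=2

11,2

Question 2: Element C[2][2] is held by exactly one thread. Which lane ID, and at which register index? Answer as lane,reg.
r=2⇒gr=2,Rb=0  c=2⇒th=1,odd=0
L=2*4+1=9  i=0*2+0=0

9,0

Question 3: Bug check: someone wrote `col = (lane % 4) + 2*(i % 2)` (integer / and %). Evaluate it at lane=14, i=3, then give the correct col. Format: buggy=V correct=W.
`(lane % 4) + 2*(i % 2)`[14,3]→4
lane 14→14/4=3, 14 mod 4=2
i=3  r:3+8→11  c:2·2+1→5
col: 4 vs 5

buggy=4 correct=5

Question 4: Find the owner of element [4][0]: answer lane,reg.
16,0

r=4->g=4,rb=0  c=0->t=0,b0=0
L=4*4+0=16  i=0*2+0=0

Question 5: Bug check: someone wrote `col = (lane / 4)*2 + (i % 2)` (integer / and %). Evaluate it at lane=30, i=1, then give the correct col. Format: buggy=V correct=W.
`(lane / 4)*2 + (i % 2)`[30,1]=>15
L=30=>grp=30>>2=7, tig=30&3=2
[1]=>row 7+0=7  col 2·2+1=5
col: 15 vs 5

buggy=15 correct=5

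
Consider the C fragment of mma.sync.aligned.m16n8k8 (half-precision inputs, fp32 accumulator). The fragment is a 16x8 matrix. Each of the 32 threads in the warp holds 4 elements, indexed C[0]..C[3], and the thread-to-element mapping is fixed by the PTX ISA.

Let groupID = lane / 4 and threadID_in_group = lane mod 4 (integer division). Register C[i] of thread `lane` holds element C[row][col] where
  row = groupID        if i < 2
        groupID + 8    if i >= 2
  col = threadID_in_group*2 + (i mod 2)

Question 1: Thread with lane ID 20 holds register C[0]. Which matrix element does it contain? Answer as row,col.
L=20⇒gr=20>>2=5, th=20&3=0
[0]⇒row 5+0=5  col 0·2+0=0

5,0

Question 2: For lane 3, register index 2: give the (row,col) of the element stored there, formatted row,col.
8,6

lane 3: grp=0 (3/4), tig=3 (3%4)
i=2: r=0+8=8, c=3*2+0=6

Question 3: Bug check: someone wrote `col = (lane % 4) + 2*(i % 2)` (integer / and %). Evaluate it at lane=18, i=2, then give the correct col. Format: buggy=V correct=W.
buggy=2 correct=4

`(lane % 4) + 2*(i % 2)`[18,2]⇒2
lane 18⇒18/4=4, 18 mod 4=2
i=2  r:4+8⇒12  c:2·2+0⇒4
col: 2 vs 4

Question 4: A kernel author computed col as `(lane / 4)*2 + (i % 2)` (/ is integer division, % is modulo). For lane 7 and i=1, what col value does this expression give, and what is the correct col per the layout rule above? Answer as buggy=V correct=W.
`(lane / 4)*2 + (i % 2)`[7,1]⇒3
7: gr=1,th=3
[1] (1+0,3*2+1) = (1,7)
col: 3 vs 7

buggy=3 correct=7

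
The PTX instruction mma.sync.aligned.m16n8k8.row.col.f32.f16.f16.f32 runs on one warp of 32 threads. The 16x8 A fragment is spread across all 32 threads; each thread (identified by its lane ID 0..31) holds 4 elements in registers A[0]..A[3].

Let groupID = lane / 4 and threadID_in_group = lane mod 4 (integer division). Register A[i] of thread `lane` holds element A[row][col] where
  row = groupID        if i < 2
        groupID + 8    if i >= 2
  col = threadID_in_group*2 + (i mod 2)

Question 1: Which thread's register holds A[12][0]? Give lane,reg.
16,2

r=12⇒gr=4,Rb=1  c=0⇒th=0,odd=0
L=4*4+0=16  i=1*2+0=2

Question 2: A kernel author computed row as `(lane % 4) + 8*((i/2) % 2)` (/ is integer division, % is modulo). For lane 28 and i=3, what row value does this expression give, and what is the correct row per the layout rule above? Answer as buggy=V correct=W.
`(lane % 4) + 8*((i/2) % 2)`[28,3]⇒8
28: gr=7,th=0
[3] (7+8,0*2+1) = (15,1)
row: 8 vs 15

buggy=8 correct=15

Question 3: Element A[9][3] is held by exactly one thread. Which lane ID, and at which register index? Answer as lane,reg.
5,3

r=9->g=1,rb=1  c=3->t=1,b0=1
L=1*4+1=5  i=1*2+1=3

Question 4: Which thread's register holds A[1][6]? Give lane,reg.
7,0

r=1->g=1,rb=0  c=6->t=3,b0=0
L=1*4+3=7  i=0*2+0=0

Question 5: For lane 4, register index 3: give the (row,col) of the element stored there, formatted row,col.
L=4=>grp=4>>2=1, tig=4&3=0
[3]=>row 1+8=9  col 0·2+1=1

9,1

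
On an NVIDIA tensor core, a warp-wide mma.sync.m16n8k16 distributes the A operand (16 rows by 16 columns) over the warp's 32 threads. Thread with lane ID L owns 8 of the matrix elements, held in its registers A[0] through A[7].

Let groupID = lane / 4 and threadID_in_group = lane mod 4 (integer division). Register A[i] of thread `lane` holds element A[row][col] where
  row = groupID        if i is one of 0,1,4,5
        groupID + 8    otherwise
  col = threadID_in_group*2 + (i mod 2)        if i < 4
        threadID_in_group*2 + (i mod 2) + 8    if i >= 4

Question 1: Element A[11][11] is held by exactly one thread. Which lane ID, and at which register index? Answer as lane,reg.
13,7

r=11→G=3,rhi=1  c=11→chi=1,T=1,p=1
L=3*4+1=13  i=1*4+1*2+1=7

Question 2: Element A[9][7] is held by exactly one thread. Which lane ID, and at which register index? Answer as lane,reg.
7,3

r=9->g=1,rb=1  c=7->cb=0,t=3,b0=1
L=1*4+3=7  i=0*4+1*2+1=3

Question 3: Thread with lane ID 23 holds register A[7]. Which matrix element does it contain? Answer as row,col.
13,15

L=23->g=23>>2=5, t=23&3=3
[7]->row 5+8=13  col 3·2+1+8=15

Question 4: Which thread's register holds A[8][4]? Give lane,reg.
r:8=>grp=0,rB=1  c:4=>cB=0,tig=2,lo=0
L=0*4+2=2  i=0*4+1*2+0=2

2,2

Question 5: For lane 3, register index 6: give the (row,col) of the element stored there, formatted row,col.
L=3→G=3>>2=0, T=3&3=3
[6]→row 0+8=8  col 3·2+0+8=14

8,14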